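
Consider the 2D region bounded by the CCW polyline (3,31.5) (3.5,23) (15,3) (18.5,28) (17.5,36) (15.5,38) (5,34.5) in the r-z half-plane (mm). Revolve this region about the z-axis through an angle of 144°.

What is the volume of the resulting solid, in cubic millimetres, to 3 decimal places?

Profile (r,z), 7 vertices: (3,31.5) (3.5,23) (15,3) (18.5,28) (17.5,36) (15.5,38) (5,34.5)
edge 0: (3,31.5)→(3.5,23)  cross = 3·23 − 3.5·31.5 = -41.2500; (r_i+r_j)·cross = 6.5·-41.2500 = -268.1250
edge 1: (3.5,23)→(15,3)  cross = 3.5·3 − 15·23 = -334.5000; (r_i+r_j)·cross = 18.5·-334.5000 = -6188.2500
edge 2: (15,3)→(18.5,28)  cross = 15·28 − 18.5·3 = 364.5000; (r_i+r_j)·cross = 33.5·364.5000 = 12210.7500
edge 3: (18.5,28)→(17.5,36)  cross = 18.5·36 − 17.5·28 = 176.0000; (r_i+r_j)·cross = 36·176.0000 = 6336.0000
edge 4: (17.5,36)→(15.5,38)  cross = 17.5·38 − 15.5·36 = 107.0000; (r_i+r_j)·cross = 33·107.0000 = 3531.0000
edge 5: (15.5,38)→(5,34.5)  cross = 15.5·34.5 − 5·38 = 344.7500; (r_i+r_j)·cross = 20.5·344.7500 = 7067.3750
edge 6: (5,34.5)→(3,31.5)  cross = 5·31.5 − 3·34.5 = 54.0000; (r_i+r_j)·cross = 8·54.0000 = 432.0000
Σcross = 670.5000 → A = |Σcross|/2 = 335.2500 mm²
Σ(r_i+r_j)·cross = 23120.7500 → first moment M = |Σ|/6 = 3853.4583
R_c = M/A = 3853.4583/335.2500 = 11.4943 mm
θ = 144° = 2.513274 rad
V = θ·R_c·A = 2.513274·11.4943·335.2500 = 9684.797 mm³

Volume = 9684.797 mm³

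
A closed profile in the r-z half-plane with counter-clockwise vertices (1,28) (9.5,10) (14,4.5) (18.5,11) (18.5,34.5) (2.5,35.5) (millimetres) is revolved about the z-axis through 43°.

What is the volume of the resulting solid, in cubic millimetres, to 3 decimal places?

Profile (r,z), 6 vertices: (1,28) (9.5,10) (14,4.5) (18.5,11) (18.5,34.5) (2.5,35.5)
edge 0: (1,28)→(9.5,10)  cross = 1·10 − 9.5·28 = -256.0000; (r_i+r_j)·cross = 10.5·-256.0000 = -2688.0000
edge 1: (9.5,10)→(14,4.5)  cross = 9.5·4.5 − 14·10 = -97.2500; (r_i+r_j)·cross = 23.5·-97.2500 = -2285.3750
edge 2: (14,4.5)→(18.5,11)  cross = 14·11 − 18.5·4.5 = 70.7500; (r_i+r_j)·cross = 32.5·70.7500 = 2299.3750
edge 3: (18.5,11)→(18.5,34.5)  cross = 18.5·34.5 − 18.5·11 = 434.7500; (r_i+r_j)·cross = 37·434.7500 = 16085.7500
edge 4: (18.5,34.5)→(2.5,35.5)  cross = 18.5·35.5 − 2.5·34.5 = 570.5000; (r_i+r_j)·cross = 21·570.5000 = 11980.5000
edge 5: (2.5,35.5)→(1,28)  cross = 2.5·28 − 1·35.5 = 34.5000; (r_i+r_j)·cross = 3.5·34.5000 = 120.7500
Σcross = 757.2500 → A = |Σcross|/2 = 378.6250 mm²
Σ(r_i+r_j)·cross = 25513.0000 → first moment M = |Σ|/6 = 4252.1667
R_c = M/A = 4252.1667/378.6250 = 11.2305 mm
θ = 43° = 0.750492 rad
V = θ·R_c·A = 0.750492·11.2305·378.6250 = 3191.215 mm³

Volume = 3191.215 mm³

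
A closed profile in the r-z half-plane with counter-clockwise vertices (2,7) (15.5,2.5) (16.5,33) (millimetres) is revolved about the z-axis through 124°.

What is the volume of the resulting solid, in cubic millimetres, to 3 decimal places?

Volume = 5104.826 mm³

Profile (r,z), 3 vertices: (2,7) (15.5,2.5) (16.5,33)
edge 0: (2,7)→(15.5,2.5)  cross = 2·2.5 − 15.5·7 = -103.5000; (r_i+r_j)·cross = 17.5·-103.5000 = -1811.2500
edge 1: (15.5,2.5)→(16.5,33)  cross = 15.5·33 − 16.5·2.5 = 470.2500; (r_i+r_j)·cross = 32·470.2500 = 15048.0000
edge 2: (16.5,33)→(2,7)  cross = 16.5·7 − 2·33 = 49.5000; (r_i+r_j)·cross = 18.5·49.5000 = 915.7500
Σcross = 416.2500 → A = |Σcross|/2 = 208.1250 mm²
Σ(r_i+r_j)·cross = 14152.5000 → first moment M = |Σ|/6 = 2358.7500
R_c = M/A = 2358.7500/208.1250 = 11.3333 mm
θ = 124° = 2.164208 rad
V = θ·R_c·A = 2.164208·11.3333·208.1250 = 5104.826 mm³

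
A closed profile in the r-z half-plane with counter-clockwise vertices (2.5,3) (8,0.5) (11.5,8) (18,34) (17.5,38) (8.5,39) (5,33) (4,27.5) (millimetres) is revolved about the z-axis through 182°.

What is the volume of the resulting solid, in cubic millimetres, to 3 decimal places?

Volume = 11395.625 mm³

Profile (r,z), 8 vertices: (2.5,3) (8,0.5) (11.5,8) (18,34) (17.5,38) (8.5,39) (5,33) (4,27.5)
edge 0: (2.5,3)→(8,0.5)  cross = 2.5·0.5 − 8·3 = -22.7500; (r_i+r_j)·cross = 10.5·-22.7500 = -238.8750
edge 1: (8,0.5)→(11.5,8)  cross = 8·8 − 11.5·0.5 = 58.2500; (r_i+r_j)·cross = 19.5·58.2500 = 1135.8750
edge 2: (11.5,8)→(18,34)  cross = 11.5·34 − 18·8 = 247.0000; (r_i+r_j)·cross = 29.5·247.0000 = 7286.5000
edge 3: (18,34)→(17.5,38)  cross = 18·38 − 17.5·34 = 89.0000; (r_i+r_j)·cross = 35.5·89.0000 = 3159.5000
edge 4: (17.5,38)→(8.5,39)  cross = 17.5·39 − 8.5·38 = 359.5000; (r_i+r_j)·cross = 26·359.5000 = 9347.0000
edge 5: (8.5,39)→(5,33)  cross = 8.5·33 − 5·39 = 85.5000; (r_i+r_j)·cross = 13.5·85.5000 = 1154.2500
edge 6: (5,33)→(4,27.5)  cross = 5·27.5 − 4·33 = 5.5000; (r_i+r_j)·cross = 9·5.5000 = 49.5000
edge 7: (4,27.5)→(2.5,3)  cross = 4·3 − 2.5·27.5 = -56.7500; (r_i+r_j)·cross = 6.5·-56.7500 = -368.8750
Σcross = 765.2500 → A = |Σcross|/2 = 382.6250 mm²
Σ(r_i+r_j)·cross = 21524.8750 → first moment M = |Σ|/6 = 3587.4792
R_c = M/A = 3587.4792/382.6250 = 9.3760 mm
θ = 182° = 3.176499 rad
V = θ·R_c·A = 3.176499·9.3760·382.6250 = 11395.625 mm³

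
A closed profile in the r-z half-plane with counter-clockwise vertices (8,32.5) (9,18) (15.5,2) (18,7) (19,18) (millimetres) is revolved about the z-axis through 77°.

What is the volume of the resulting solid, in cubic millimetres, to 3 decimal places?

Profile (r,z), 5 vertices: (8,32.5) (9,18) (15.5,2) (18,7) (19,18)
edge 0: (8,32.5)→(9,18)  cross = 8·18 − 9·32.5 = -148.5000; (r_i+r_j)·cross = 17·-148.5000 = -2524.5000
edge 1: (9,18)→(15.5,2)  cross = 9·2 − 15.5·18 = -261.0000; (r_i+r_j)·cross = 24.5·-261.0000 = -6394.5000
edge 2: (15.5,2)→(18,7)  cross = 15.5·7 − 18·2 = 72.5000; (r_i+r_j)·cross = 33.5·72.5000 = 2428.7500
edge 3: (18,7)→(19,18)  cross = 18·18 − 19·7 = 191.0000; (r_i+r_j)·cross = 37·191.0000 = 7067.0000
edge 4: (19,18)→(8,32.5)  cross = 19·32.5 − 8·18 = 473.5000; (r_i+r_j)·cross = 27·473.5000 = 12784.5000
Σcross = 327.5000 → A = |Σcross|/2 = 163.7500 mm²
Σ(r_i+r_j)·cross = 13361.2500 → first moment M = |Σ|/6 = 2226.8750
R_c = M/A = 2226.8750/163.7500 = 13.5992 mm
θ = 77° = 1.343904 rad
V = θ·R_c·A = 1.343904·13.5992·163.7500 = 2992.705 mm³

Volume = 2992.705 mm³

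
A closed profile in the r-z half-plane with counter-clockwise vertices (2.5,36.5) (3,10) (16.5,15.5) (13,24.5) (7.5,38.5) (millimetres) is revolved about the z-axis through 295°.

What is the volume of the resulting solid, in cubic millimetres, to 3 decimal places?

Profile (r,z), 5 vertices: (2.5,36.5) (3,10) (16.5,15.5) (13,24.5) (7.5,38.5)
edge 0: (2.5,36.5)→(3,10)  cross = 2.5·10 − 3·36.5 = -84.5000; (r_i+r_j)·cross = 5.5·-84.5000 = -464.7500
edge 1: (3,10)→(16.5,15.5)  cross = 3·15.5 − 16.5·10 = -118.5000; (r_i+r_j)·cross = 19.5·-118.5000 = -2310.7500
edge 2: (16.5,15.5)→(13,24.5)  cross = 16.5·24.5 − 13·15.5 = 202.7500; (r_i+r_j)·cross = 29.5·202.7500 = 5981.1250
edge 3: (13,24.5)→(7.5,38.5)  cross = 13·38.5 − 7.5·24.5 = 316.7500; (r_i+r_j)·cross = 20.5·316.7500 = 6493.3750
edge 4: (7.5,38.5)→(2.5,36.5)  cross = 7.5·36.5 − 2.5·38.5 = 177.5000; (r_i+r_j)·cross = 10·177.5000 = 1775.0000
Σcross = 494.0000 → A = |Σcross|/2 = 247.0000 mm²
Σ(r_i+r_j)·cross = 11474.0000 → first moment M = |Σ|/6 = 1912.3333
R_c = M/A = 1912.3333/247.0000 = 7.7422 mm
θ = 295° = 5.148721 rad
V = θ·R_c·A = 5.148721·7.7422·247.0000 = 9846.071 mm³

Volume = 9846.071 mm³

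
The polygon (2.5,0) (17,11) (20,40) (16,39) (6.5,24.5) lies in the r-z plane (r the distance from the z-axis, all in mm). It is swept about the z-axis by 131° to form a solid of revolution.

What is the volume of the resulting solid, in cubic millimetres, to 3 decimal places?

Profile (r,z), 5 vertices: (2.5,0) (17,11) (20,40) (16,39) (6.5,24.5)
edge 0: (2.5,0)→(17,11)  cross = 2.5·11 − 17·0 = 27.5000; (r_i+r_j)·cross = 19.5·27.5000 = 536.2500
edge 1: (17,11)→(20,40)  cross = 17·40 − 20·11 = 460.0000; (r_i+r_j)·cross = 37·460.0000 = 17020.0000
edge 2: (20,40)→(16,39)  cross = 20·39 − 16·40 = 140.0000; (r_i+r_j)·cross = 36·140.0000 = 5040.0000
edge 3: (16,39)→(6.5,24.5)  cross = 16·24.5 − 6.5·39 = 138.5000; (r_i+r_j)·cross = 22.5·138.5000 = 3116.2500
edge 4: (6.5,24.5)→(2.5,0)  cross = 6.5·0 − 2.5·24.5 = -61.2500; (r_i+r_j)·cross = 9·-61.2500 = -551.2500
Σcross = 704.7500 → A = |Σcross|/2 = 352.3750 mm²
Σ(r_i+r_j)·cross = 25161.2500 → first moment M = |Σ|/6 = 4193.5417
R_c = M/A = 4193.5417/352.3750 = 11.9008 mm
θ = 131° = 2.286381 rad
V = θ·R_c·A = 2.286381·11.9008·352.3750 = 9588.035 mm³

Volume = 9588.035 mm³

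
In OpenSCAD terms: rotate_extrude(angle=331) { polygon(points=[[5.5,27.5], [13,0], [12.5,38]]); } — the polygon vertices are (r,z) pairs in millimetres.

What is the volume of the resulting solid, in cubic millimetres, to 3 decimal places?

Volume = 8096.281 mm³

Profile (r,z), 3 vertices: (5.5,27.5) (13,0) (12.5,38)
edge 0: (5.5,27.5)→(13,0)  cross = 5.5·0 − 13·27.5 = -357.5000; (r_i+r_j)·cross = 18.5·-357.5000 = -6613.7500
edge 1: (13,0)→(12.5,38)  cross = 13·38 − 12.5·0 = 494.0000; (r_i+r_j)·cross = 25.5·494.0000 = 12597.0000
edge 2: (12.5,38)→(5.5,27.5)  cross = 12.5·27.5 − 5.5·38 = 134.7500; (r_i+r_j)·cross = 18·134.7500 = 2425.5000
Σcross = 271.2500 → A = |Σcross|/2 = 135.6250 mm²
Σ(r_i+r_j)·cross = 8408.7500 → first moment M = |Σ|/6 = 1401.4583
R_c = M/A = 1401.4583/135.6250 = 10.3333 mm
θ = 331° = 5.777040 rad
V = θ·R_c·A = 5.777040·10.3333·135.6250 = 8096.281 mm³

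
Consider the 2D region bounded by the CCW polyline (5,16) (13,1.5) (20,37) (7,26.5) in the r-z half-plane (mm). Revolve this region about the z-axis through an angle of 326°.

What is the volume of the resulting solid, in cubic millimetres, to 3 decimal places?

Profile (r,z), 4 vertices: (5,16) (13,1.5) (20,37) (7,26.5)
edge 0: (5,16)→(13,1.5)  cross = 5·1.5 − 13·16 = -200.5000; (r_i+r_j)·cross = 18·-200.5000 = -3609.0000
edge 1: (13,1.5)→(20,37)  cross = 13·37 − 20·1.5 = 451.0000; (r_i+r_j)·cross = 33·451.0000 = 14883.0000
edge 2: (20,37)→(7,26.5)  cross = 20·26.5 − 7·37 = 271.0000; (r_i+r_j)·cross = 27·271.0000 = 7317.0000
edge 3: (7,26.5)→(5,16)  cross = 7·16 − 5·26.5 = -20.5000; (r_i+r_j)·cross = 12·-20.5000 = -246.0000
Σcross = 501.0000 → A = |Σcross|/2 = 250.5000 mm²
Σ(r_i+r_j)·cross = 18345.0000 → first moment M = |Σ|/6 = 3057.5000
R_c = M/A = 3057.5000/250.5000 = 12.2056 mm
θ = 326° = 5.689773 rad
V = θ·R_c·A = 5.689773·12.2056·250.5000 = 17396.482 mm³

Volume = 17396.482 mm³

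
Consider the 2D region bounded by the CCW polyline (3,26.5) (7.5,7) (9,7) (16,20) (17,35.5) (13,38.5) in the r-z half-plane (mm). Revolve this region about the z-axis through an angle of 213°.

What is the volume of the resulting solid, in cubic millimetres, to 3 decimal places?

Profile (r,z), 6 vertices: (3,26.5) (7.5,7) (9,7) (16,20) (17,35.5) (13,38.5)
edge 0: (3,26.5)→(7.5,7)  cross = 3·7 − 7.5·26.5 = -177.7500; (r_i+r_j)·cross = 10.5·-177.7500 = -1866.3750
edge 1: (7.5,7)→(9,7)  cross = 7.5·7 − 9·7 = -10.5000; (r_i+r_j)·cross = 16.5·-10.5000 = -173.2500
edge 2: (9,7)→(16,20)  cross = 9·20 − 16·7 = 68.0000; (r_i+r_j)·cross = 25·68.0000 = 1700.0000
edge 3: (16,20)→(17,35.5)  cross = 16·35.5 − 17·20 = 228.0000; (r_i+r_j)·cross = 33·228.0000 = 7524.0000
edge 4: (17,35.5)→(13,38.5)  cross = 17·38.5 − 13·35.5 = 193.0000; (r_i+r_j)·cross = 30·193.0000 = 5790.0000
edge 5: (13,38.5)→(3,26.5)  cross = 13·26.5 − 3·38.5 = 229.0000; (r_i+r_j)·cross = 16·229.0000 = 3664.0000
Σcross = 529.7500 → A = |Σcross|/2 = 264.8750 mm²
Σ(r_i+r_j)·cross = 16638.3750 → first moment M = |Σ|/6 = 2773.0625
R_c = M/A = 2773.0625/264.8750 = 10.4693 mm
θ = 213° = 3.717551 rad
V = θ·R_c·A = 3.717551·10.4693·264.8750 = 10309.002 mm³

Volume = 10309.002 mm³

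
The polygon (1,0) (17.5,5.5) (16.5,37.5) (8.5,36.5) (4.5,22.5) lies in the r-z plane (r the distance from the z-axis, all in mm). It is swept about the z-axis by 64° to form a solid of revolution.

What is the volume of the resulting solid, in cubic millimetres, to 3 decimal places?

Volume = 4960.179 mm³

Profile (r,z), 5 vertices: (1,0) (17.5,5.5) (16.5,37.5) (8.5,36.5) (4.5,22.5)
edge 0: (1,0)→(17.5,5.5)  cross = 1·5.5 − 17.5·0 = 5.5000; (r_i+r_j)·cross = 18.5·5.5000 = 101.7500
edge 1: (17.5,5.5)→(16.5,37.5)  cross = 17.5·37.5 − 16.5·5.5 = 565.5000; (r_i+r_j)·cross = 34·565.5000 = 19227.0000
edge 2: (16.5,37.5)→(8.5,36.5)  cross = 16.5·36.5 − 8.5·37.5 = 283.5000; (r_i+r_j)·cross = 25·283.5000 = 7087.5000
edge 3: (8.5,36.5)→(4.5,22.5)  cross = 8.5·22.5 − 4.5·36.5 = 27.0000; (r_i+r_j)·cross = 13·27.0000 = 351.0000
edge 4: (4.5,22.5)→(1,0)  cross = 4.5·0 − 1·22.5 = -22.5000; (r_i+r_j)·cross = 5.5·-22.5000 = -123.7500
Σcross = 859.0000 → A = |Σcross|/2 = 429.5000 mm²
Σ(r_i+r_j)·cross = 26643.5000 → first moment M = |Σ|/6 = 4440.5833
R_c = M/A = 4440.5833/429.5000 = 10.3390 mm
θ = 64° = 1.117011 rad
V = θ·R_c·A = 1.117011·10.3390·429.5000 = 4960.179 mm³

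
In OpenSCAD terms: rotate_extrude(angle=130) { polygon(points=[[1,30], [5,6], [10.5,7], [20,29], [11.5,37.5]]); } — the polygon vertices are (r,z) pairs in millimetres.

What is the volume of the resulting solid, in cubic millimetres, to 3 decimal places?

Volume = 7821.279 mm³

Profile (r,z), 5 vertices: (1,30) (5,6) (10.5,7) (20,29) (11.5,37.5)
edge 0: (1,30)→(5,6)  cross = 1·6 − 5·30 = -144.0000; (r_i+r_j)·cross = 6·-144.0000 = -864.0000
edge 1: (5,6)→(10.5,7)  cross = 5·7 − 10.5·6 = -28.0000; (r_i+r_j)·cross = 15.5·-28.0000 = -434.0000
edge 2: (10.5,7)→(20,29)  cross = 10.5·29 − 20·7 = 164.5000; (r_i+r_j)·cross = 30.5·164.5000 = 5017.2500
edge 3: (20,29)→(11.5,37.5)  cross = 20·37.5 − 11.5·29 = 416.5000; (r_i+r_j)·cross = 31.5·416.5000 = 13119.7500
edge 4: (11.5,37.5)→(1,30)  cross = 11.5·30 − 1·37.5 = 307.5000; (r_i+r_j)·cross = 12.5·307.5000 = 3843.7500
Σcross = 716.5000 → A = |Σcross|/2 = 358.2500 mm²
Σ(r_i+r_j)·cross = 20682.7500 → first moment M = |Σ|/6 = 3447.1250
R_c = M/A = 3447.1250/358.2500 = 9.6221 mm
θ = 130° = 2.268928 rad
V = θ·R_c·A = 2.268928·9.6221·358.2500 = 7821.279 mm³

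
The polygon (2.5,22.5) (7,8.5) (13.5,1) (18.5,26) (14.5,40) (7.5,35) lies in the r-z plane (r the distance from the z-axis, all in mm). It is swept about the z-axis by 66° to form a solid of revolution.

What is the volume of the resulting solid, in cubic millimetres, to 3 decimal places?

Volume = 4702.366 mm³

Profile (r,z), 6 vertices: (2.5,22.5) (7,8.5) (13.5,1) (18.5,26) (14.5,40) (7.5,35)
edge 0: (2.5,22.5)→(7,8.5)  cross = 2.5·8.5 − 7·22.5 = -136.2500; (r_i+r_j)·cross = 9.5·-136.2500 = -1294.3750
edge 1: (7,8.5)→(13.5,1)  cross = 7·1 − 13.5·8.5 = -107.7500; (r_i+r_j)·cross = 20.5·-107.7500 = -2208.8750
edge 2: (13.5,1)→(18.5,26)  cross = 13.5·26 − 18.5·1 = 332.5000; (r_i+r_j)·cross = 32·332.5000 = 10640.0000
edge 3: (18.5,26)→(14.5,40)  cross = 18.5·40 − 14.5·26 = 363.0000; (r_i+r_j)·cross = 33·363.0000 = 11979.0000
edge 4: (14.5,40)→(7.5,35)  cross = 14.5·35 − 7.5·40 = 207.5000; (r_i+r_j)·cross = 22·207.5000 = 4565.0000
edge 5: (7.5,35)→(2.5,22.5)  cross = 7.5·22.5 − 2.5·35 = 81.2500; (r_i+r_j)·cross = 10·81.2500 = 812.5000
Σcross = 740.2500 → A = |Σcross|/2 = 370.1250 mm²
Σ(r_i+r_j)·cross = 24493.2500 → first moment M = |Σ|/6 = 4082.2083
R_c = M/A = 4082.2083/370.1250 = 11.0293 mm
θ = 66° = 1.151917 rad
V = θ·R_c·A = 1.151917·11.0293·370.1250 = 4702.366 mm³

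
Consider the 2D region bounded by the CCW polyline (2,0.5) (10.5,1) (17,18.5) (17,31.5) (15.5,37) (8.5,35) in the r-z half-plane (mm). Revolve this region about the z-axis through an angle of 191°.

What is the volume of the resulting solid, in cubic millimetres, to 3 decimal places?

Volume = 12058.527 mm³

Profile (r,z), 6 vertices: (2,0.5) (10.5,1) (17,18.5) (17,31.5) (15.5,37) (8.5,35)
edge 0: (2,0.5)→(10.5,1)  cross = 2·1 − 10.5·0.5 = -3.2500; (r_i+r_j)·cross = 12.5·-3.2500 = -40.6250
edge 1: (10.5,1)→(17,18.5)  cross = 10.5·18.5 − 17·1 = 177.2500; (r_i+r_j)·cross = 27.5·177.2500 = 4874.3750
edge 2: (17,18.5)→(17,31.5)  cross = 17·31.5 − 17·18.5 = 221.0000; (r_i+r_j)·cross = 34·221.0000 = 7514.0000
edge 3: (17,31.5)→(15.5,37)  cross = 17·37 − 15.5·31.5 = 140.7500; (r_i+r_j)·cross = 32.5·140.7500 = 4574.3750
edge 4: (15.5,37)→(8.5,35)  cross = 15.5·35 − 8.5·37 = 228.0000; (r_i+r_j)·cross = 24·228.0000 = 5472.0000
edge 5: (8.5,35)→(2,0.5)  cross = 8.5·0.5 − 2·35 = -65.7500; (r_i+r_j)·cross = 10.5·-65.7500 = -690.3750
Σcross = 698.0000 → A = |Σcross|/2 = 349.0000 mm²
Σ(r_i+r_j)·cross = 21703.7500 → first moment M = |Σ|/6 = 3617.2917
R_c = M/A = 3617.2917/349.0000 = 10.3647 mm
θ = 191° = 3.333579 rad
V = θ·R_c·A = 3.333579·10.3647·349.0000 = 12058.527 mm³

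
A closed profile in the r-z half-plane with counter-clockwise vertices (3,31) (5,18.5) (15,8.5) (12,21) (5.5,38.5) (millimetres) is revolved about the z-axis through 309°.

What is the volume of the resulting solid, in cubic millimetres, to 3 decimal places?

Volume = 6099.784 mm³

Profile (r,z), 5 vertices: (3,31) (5,18.5) (15,8.5) (12,21) (5.5,38.5)
edge 0: (3,31)→(5,18.5)  cross = 3·18.5 − 5·31 = -99.5000; (r_i+r_j)·cross = 8·-99.5000 = -796.0000
edge 1: (5,18.5)→(15,8.5)  cross = 5·8.5 − 15·18.5 = -235.0000; (r_i+r_j)·cross = 20·-235.0000 = -4700.0000
edge 2: (15,8.5)→(12,21)  cross = 15·21 − 12·8.5 = 213.0000; (r_i+r_j)·cross = 27·213.0000 = 5751.0000
edge 3: (12,21)→(5.5,38.5)  cross = 12·38.5 − 5.5·21 = 346.5000; (r_i+r_j)·cross = 17.5·346.5000 = 6063.7500
edge 4: (5.5,38.5)→(3,31)  cross = 5.5·31 − 3·38.5 = 55.0000; (r_i+r_j)·cross = 8.5·55.0000 = 467.5000
Σcross = 280.0000 → A = |Σcross|/2 = 140.0000 mm²
Σ(r_i+r_j)·cross = 6786.2500 → first moment M = |Σ|/6 = 1131.0417
R_c = M/A = 1131.0417/140.0000 = 8.0789 mm
θ = 309° = 5.393067 rad
V = θ·R_c·A = 5.393067·8.0789·140.0000 = 6099.784 mm³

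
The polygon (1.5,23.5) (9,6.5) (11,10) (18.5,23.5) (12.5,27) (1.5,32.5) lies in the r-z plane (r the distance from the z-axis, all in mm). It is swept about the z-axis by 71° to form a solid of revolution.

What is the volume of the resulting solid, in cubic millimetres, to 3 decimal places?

Profile (r,z), 6 vertices: (1.5,23.5) (9,6.5) (11,10) (18.5,23.5) (12.5,27) (1.5,32.5)
edge 0: (1.5,23.5)→(9,6.5)  cross = 1.5·6.5 − 9·23.5 = -201.7500; (r_i+r_j)·cross = 10.5·-201.7500 = -2118.3750
edge 1: (9,6.5)→(11,10)  cross = 9·10 − 11·6.5 = 18.5000; (r_i+r_j)·cross = 20·18.5000 = 370.0000
edge 2: (11,10)→(18.5,23.5)  cross = 11·23.5 − 18.5·10 = 73.5000; (r_i+r_j)·cross = 29.5·73.5000 = 2168.2500
edge 3: (18.5,23.5)→(12.5,27)  cross = 18.5·27 − 12.5·23.5 = 205.7500; (r_i+r_j)·cross = 31·205.7500 = 6378.2500
edge 4: (12.5,27)→(1.5,32.5)  cross = 12.5·32.5 − 1.5·27 = 365.7500; (r_i+r_j)·cross = 14·365.7500 = 5120.5000
edge 5: (1.5,32.5)→(1.5,23.5)  cross = 1.5·23.5 − 1.5·32.5 = -13.5000; (r_i+r_j)·cross = 3·-13.5000 = -40.5000
Σcross = 448.2500 → A = |Σcross|/2 = 224.1250 mm²
Σ(r_i+r_j)·cross = 11878.1250 → first moment M = |Σ|/6 = 1979.6875
R_c = M/A = 1979.6875/224.1250 = 8.8330 mm
θ = 71° = 1.239184 rad
V = θ·R_c·A = 1.239184·8.8330·224.1250 = 2453.197 mm³

Volume = 2453.197 mm³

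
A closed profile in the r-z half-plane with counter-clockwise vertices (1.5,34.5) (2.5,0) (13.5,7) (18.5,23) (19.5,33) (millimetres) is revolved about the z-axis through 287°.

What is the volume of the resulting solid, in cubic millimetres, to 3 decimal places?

Profile (r,z), 5 vertices: (1.5,34.5) (2.5,0) (13.5,7) (18.5,23) (19.5,33)
edge 0: (1.5,34.5)→(2.5,0)  cross = 1.5·0 − 2.5·34.5 = -86.2500; (r_i+r_j)·cross = 4·-86.2500 = -345.0000
edge 1: (2.5,0)→(13.5,7)  cross = 2.5·7 − 13.5·0 = 17.5000; (r_i+r_j)·cross = 16·17.5000 = 280.0000
edge 2: (13.5,7)→(18.5,23)  cross = 13.5·23 − 18.5·7 = 181.0000; (r_i+r_j)·cross = 32·181.0000 = 5792.0000
edge 3: (18.5,23)→(19.5,33)  cross = 18.5·33 − 19.5·23 = 162.0000; (r_i+r_j)·cross = 38·162.0000 = 6156.0000
edge 4: (19.5,33)→(1.5,34.5)  cross = 19.5·34.5 − 1.5·33 = 623.2500; (r_i+r_j)·cross = 21·623.2500 = 13088.2500
Σcross = 897.5000 → A = |Σcross|/2 = 448.7500 mm²
Σ(r_i+r_j)·cross = 24971.2500 → first moment M = |Σ|/6 = 4161.8750
R_c = M/A = 4161.8750/448.7500 = 9.2744 mm
θ = 287° = 5.009095 rad
V = θ·R_c·A = 5.009095·9.2744·448.7500 = 20847.227 mm³

Volume = 20847.227 mm³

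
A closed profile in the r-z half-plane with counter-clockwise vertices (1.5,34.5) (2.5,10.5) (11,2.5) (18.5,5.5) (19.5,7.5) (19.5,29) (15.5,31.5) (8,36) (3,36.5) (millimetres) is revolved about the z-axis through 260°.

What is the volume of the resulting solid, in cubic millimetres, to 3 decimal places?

Volume = 23757.095 mm³

Profile (r,z), 9 vertices: (1.5,34.5) (2.5,10.5) (11,2.5) (18.5,5.5) (19.5,7.5) (19.5,29) (15.5,31.5) (8,36) (3,36.5)
edge 0: (1.5,34.5)→(2.5,10.5)  cross = 1.5·10.5 − 2.5·34.5 = -70.5000; (r_i+r_j)·cross = 4·-70.5000 = -282.0000
edge 1: (2.5,10.5)→(11,2.5)  cross = 2.5·2.5 − 11·10.5 = -109.2500; (r_i+r_j)·cross = 13.5·-109.2500 = -1474.8750
edge 2: (11,2.5)→(18.5,5.5)  cross = 11·5.5 − 18.5·2.5 = 14.2500; (r_i+r_j)·cross = 29.5·14.2500 = 420.3750
edge 3: (18.5,5.5)→(19.5,7.5)  cross = 18.5·7.5 − 19.5·5.5 = 31.5000; (r_i+r_j)·cross = 38·31.5000 = 1197.0000
edge 4: (19.5,7.5)→(19.5,29)  cross = 19.5·29 − 19.5·7.5 = 419.2500; (r_i+r_j)·cross = 39·419.2500 = 16350.7500
edge 5: (19.5,29)→(15.5,31.5)  cross = 19.5·31.5 − 15.5·29 = 164.7500; (r_i+r_j)·cross = 35·164.7500 = 5766.2500
edge 6: (15.5,31.5)→(8,36)  cross = 15.5·36 − 8·31.5 = 306.0000; (r_i+r_j)·cross = 23.5·306.0000 = 7191.0000
edge 7: (8,36)→(3,36.5)  cross = 8·36.5 − 3·36 = 184.0000; (r_i+r_j)·cross = 11·184.0000 = 2024.0000
edge 8: (3,36.5)→(1.5,34.5)  cross = 3·34.5 − 1.5·36.5 = 48.7500; (r_i+r_j)·cross = 4.5·48.7500 = 219.3750
Σcross = 988.7500 → A = |Σcross|/2 = 494.3750 mm²
Σ(r_i+r_j)·cross = 31411.8750 → first moment M = |Σ|/6 = 5235.3125
R_c = M/A = 5235.3125/494.3750 = 10.5898 mm
θ = 260° = 4.537856 rad
V = θ·R_c·A = 4.537856·10.5898·494.3750 = 23757.095 mm³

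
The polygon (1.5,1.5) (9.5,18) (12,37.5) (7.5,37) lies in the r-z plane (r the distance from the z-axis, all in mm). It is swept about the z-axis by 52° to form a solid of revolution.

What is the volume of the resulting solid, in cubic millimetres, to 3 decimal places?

Volume = 897.134 mm³

Profile (r,z), 4 vertices: (1.5,1.5) (9.5,18) (12,37.5) (7.5,37)
edge 0: (1.5,1.5)→(9.5,18)  cross = 1.5·18 − 9.5·1.5 = 12.7500; (r_i+r_j)·cross = 11·12.7500 = 140.2500
edge 1: (9.5,18)→(12,37.5)  cross = 9.5·37.5 − 12·18 = 140.2500; (r_i+r_j)·cross = 21.5·140.2500 = 3015.3750
edge 2: (12,37.5)→(7.5,37)  cross = 12·37 − 7.5·37.5 = 162.7500; (r_i+r_j)·cross = 19.5·162.7500 = 3173.6250
edge 3: (7.5,37)→(1.5,1.5)  cross = 7.5·1.5 − 1.5·37 = -44.2500; (r_i+r_j)·cross = 9·-44.2500 = -398.2500
Σcross = 271.5000 → A = |Σcross|/2 = 135.7500 mm²
Σ(r_i+r_j)·cross = 5931.0000 → first moment M = |Σ|/6 = 988.5000
R_c = M/A = 988.5000/135.7500 = 7.2818 mm
θ = 52° = 0.907571 rad
V = θ·R_c·A = 0.907571·7.2818·135.7500 = 897.134 mm³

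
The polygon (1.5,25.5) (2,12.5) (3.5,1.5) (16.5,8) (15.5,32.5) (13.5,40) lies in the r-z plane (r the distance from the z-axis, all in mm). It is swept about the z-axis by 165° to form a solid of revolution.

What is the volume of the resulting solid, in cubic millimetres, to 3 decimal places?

Profile (r,z), 6 vertices: (1.5,25.5) (2,12.5) (3.5,1.5) (16.5,8) (15.5,32.5) (13.5,40)
edge 0: (1.5,25.5)→(2,12.5)  cross = 1.5·12.5 − 2·25.5 = -32.2500; (r_i+r_j)·cross = 3.5·-32.2500 = -112.8750
edge 1: (2,12.5)→(3.5,1.5)  cross = 2·1.5 − 3.5·12.5 = -40.7500; (r_i+r_j)·cross = 5.5·-40.7500 = -224.1250
edge 2: (3.5,1.5)→(16.5,8)  cross = 3.5·8 − 16.5·1.5 = 3.2500; (r_i+r_j)·cross = 20·3.2500 = 65.0000
edge 3: (16.5,8)→(15.5,32.5)  cross = 16.5·32.5 − 15.5·8 = 412.2500; (r_i+r_j)·cross = 32·412.2500 = 13192.0000
edge 4: (15.5,32.5)→(13.5,40)  cross = 15.5·40 − 13.5·32.5 = 181.2500; (r_i+r_j)·cross = 29·181.2500 = 5256.2500
edge 5: (13.5,40)→(1.5,25.5)  cross = 13.5·25.5 − 1.5·40 = 284.2500; (r_i+r_j)·cross = 15·284.2500 = 4263.7500
Σcross = 808.0000 → A = |Σcross|/2 = 404.0000 mm²
Σ(r_i+r_j)·cross = 22440.0000 → first moment M = |Σ|/6 = 3740.0000
R_c = M/A = 3740.0000/404.0000 = 9.2574 mm
θ = 165° = 2.879793 rad
V = θ·R_c·A = 2.879793·9.2574·404.0000 = 10770.427 mm³

Volume = 10770.427 mm³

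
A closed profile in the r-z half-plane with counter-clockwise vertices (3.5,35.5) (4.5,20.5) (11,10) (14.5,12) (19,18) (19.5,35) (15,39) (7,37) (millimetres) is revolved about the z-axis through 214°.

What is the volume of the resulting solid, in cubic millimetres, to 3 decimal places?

Profile (r,z), 8 vertices: (3.5,35.5) (4.5,20.5) (11,10) (14.5,12) (19,18) (19.5,35) (15,39) (7,37)
edge 0: (3.5,35.5)→(4.5,20.5)  cross = 3.5·20.5 − 4.5·35.5 = -88.0000; (r_i+r_j)·cross = 8·-88.0000 = -704.0000
edge 1: (4.5,20.5)→(11,10)  cross = 4.5·10 − 11·20.5 = -180.5000; (r_i+r_j)·cross = 15.5·-180.5000 = -2797.7500
edge 2: (11,10)→(14.5,12)  cross = 11·12 − 14.5·10 = -13.0000; (r_i+r_j)·cross = 25.5·-13.0000 = -331.5000
edge 3: (14.5,12)→(19,18)  cross = 14.5·18 − 19·12 = 33.0000; (r_i+r_j)·cross = 33.5·33.0000 = 1105.5000
edge 4: (19,18)→(19.5,35)  cross = 19·35 − 19.5·18 = 314.0000; (r_i+r_j)·cross = 38.5·314.0000 = 12089.0000
edge 5: (19.5,35)→(15,39)  cross = 19.5·39 − 15·35 = 235.5000; (r_i+r_j)·cross = 34.5·235.5000 = 8124.7500
edge 6: (15,39)→(7,37)  cross = 15·37 − 7·39 = 282.0000; (r_i+r_j)·cross = 22·282.0000 = 6204.0000
edge 7: (7,37)→(3.5,35.5)  cross = 7·35.5 − 3.5·37 = 119.0000; (r_i+r_j)·cross = 10.5·119.0000 = 1249.5000
Σcross = 702.0000 → A = |Σcross|/2 = 351.0000 mm²
Σ(r_i+r_j)·cross = 24939.5000 → first moment M = |Σ|/6 = 4156.5833
R_c = M/A = 4156.5833/351.0000 = 11.8421 mm
θ = 214° = 3.735005 rad
V = θ·R_c·A = 3.735005·11.8421·351.0000 = 15524.858 mm³

Volume = 15524.858 mm³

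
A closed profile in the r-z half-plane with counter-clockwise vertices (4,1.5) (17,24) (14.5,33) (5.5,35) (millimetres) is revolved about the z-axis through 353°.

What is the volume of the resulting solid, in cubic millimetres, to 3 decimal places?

Profile (r,z), 4 vertices: (4,1.5) (17,24) (14.5,33) (5.5,35)
edge 0: (4,1.5)→(17,24)  cross = 4·24 − 17·1.5 = 70.5000; (r_i+r_j)·cross = 21·70.5000 = 1480.5000
edge 1: (17,24)→(14.5,33)  cross = 17·33 − 14.5·24 = 213.0000; (r_i+r_j)·cross = 31.5·213.0000 = 6709.5000
edge 2: (14.5,33)→(5.5,35)  cross = 14.5·35 − 5.5·33 = 326.0000; (r_i+r_j)·cross = 20·326.0000 = 6520.0000
edge 3: (5.5,35)→(4,1.5)  cross = 5.5·1.5 − 4·35 = -131.7500; (r_i+r_j)·cross = 9.5·-131.7500 = -1251.6250
Σcross = 477.7500 → A = |Σcross|/2 = 238.8750 mm²
Σ(r_i+r_j)·cross = 13458.3750 → first moment M = |Σ|/6 = 2243.0625
R_c = M/A = 2243.0625/238.8750 = 9.3901 mm
θ = 353° = 6.161012 rad
V = θ·R_c·A = 6.161012·9.3901·238.8750 = 13819.536 mm³

Volume = 13819.536 mm³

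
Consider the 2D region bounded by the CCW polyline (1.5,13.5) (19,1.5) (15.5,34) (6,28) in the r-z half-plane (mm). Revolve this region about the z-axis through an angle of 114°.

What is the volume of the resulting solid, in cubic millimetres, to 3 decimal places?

Volume = 7133.069 mm³

Profile (r,z), 4 vertices: (1.5,13.5) (19,1.5) (15.5,34) (6,28)
edge 0: (1.5,13.5)→(19,1.5)  cross = 1.5·1.5 − 19·13.5 = -254.2500; (r_i+r_j)·cross = 20.5·-254.2500 = -5212.1250
edge 1: (19,1.5)→(15.5,34)  cross = 19·34 − 15.5·1.5 = 622.7500; (r_i+r_j)·cross = 34.5·622.7500 = 21484.8750
edge 2: (15.5,34)→(6,28)  cross = 15.5·28 − 6·34 = 230.0000; (r_i+r_j)·cross = 21.5·230.0000 = 4945.0000
edge 3: (6,28)→(1.5,13.5)  cross = 6·13.5 − 1.5·28 = 39.0000; (r_i+r_j)·cross = 7.5·39.0000 = 292.5000
Σcross = 637.5000 → A = |Σcross|/2 = 318.7500 mm²
Σ(r_i+r_j)·cross = 21510.2500 → first moment M = |Σ|/6 = 3585.0417
R_c = M/A = 3585.0417/318.7500 = 11.2472 mm
θ = 114° = 1.989675 rad
V = θ·R_c·A = 1.989675·11.2472·318.7500 = 7133.069 mm³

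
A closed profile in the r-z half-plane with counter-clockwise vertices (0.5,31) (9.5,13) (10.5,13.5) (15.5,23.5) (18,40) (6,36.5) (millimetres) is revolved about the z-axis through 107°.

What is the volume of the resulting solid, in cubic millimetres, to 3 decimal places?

Profile (r,z), 6 vertices: (0.5,31) (9.5,13) (10.5,13.5) (15.5,23.5) (18,40) (6,36.5)
edge 0: (0.5,31)→(9.5,13)  cross = 0.5·13 − 9.5·31 = -288.0000; (r_i+r_j)·cross = 10·-288.0000 = -2880.0000
edge 1: (9.5,13)→(10.5,13.5)  cross = 9.5·13.5 − 10.5·13 = -8.2500; (r_i+r_j)·cross = 20·-8.2500 = -165.0000
edge 2: (10.5,13.5)→(15.5,23.5)  cross = 10.5·23.5 − 15.5·13.5 = 37.5000; (r_i+r_j)·cross = 26·37.5000 = 975.0000
edge 3: (15.5,23.5)→(18,40)  cross = 15.5·40 − 18·23.5 = 197.0000; (r_i+r_j)·cross = 33.5·197.0000 = 6599.5000
edge 4: (18,40)→(6,36.5)  cross = 18·36.5 − 6·40 = 417.0000; (r_i+r_j)·cross = 24·417.0000 = 10008.0000
edge 5: (6,36.5)→(0.5,31)  cross = 6·31 − 0.5·36.5 = 167.7500; (r_i+r_j)·cross = 6.5·167.7500 = 1090.3750
Σcross = 523.0000 → A = |Σcross|/2 = 261.5000 mm²
Σ(r_i+r_j)·cross = 15627.8750 → first moment M = |Σ|/6 = 2604.6458
R_c = M/A = 2604.6458/261.5000 = 9.9604 mm
θ = 107° = 1.867502 rad
V = θ·R_c·A = 1.867502·9.9604·261.5000 = 4864.182 mm³

Volume = 4864.182 mm³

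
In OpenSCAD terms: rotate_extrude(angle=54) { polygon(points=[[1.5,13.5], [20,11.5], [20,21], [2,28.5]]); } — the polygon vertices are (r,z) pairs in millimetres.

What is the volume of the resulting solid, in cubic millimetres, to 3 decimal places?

Profile (r,z), 4 vertices: (1.5,13.5) (20,11.5) (20,21) (2,28.5)
edge 0: (1.5,13.5)→(20,11.5)  cross = 1.5·11.5 − 20·13.5 = -252.7500; (r_i+r_j)·cross = 21.5·-252.7500 = -5434.1250
edge 1: (20,11.5)→(20,21)  cross = 20·21 − 20·11.5 = 190.0000; (r_i+r_j)·cross = 40·190.0000 = 7600.0000
edge 2: (20,21)→(2,28.5)  cross = 20·28.5 − 2·21 = 528.0000; (r_i+r_j)·cross = 22·528.0000 = 11616.0000
edge 3: (2,28.5)→(1.5,13.5)  cross = 2·13.5 − 1.5·28.5 = -15.7500; (r_i+r_j)·cross = 3.5·-15.7500 = -55.1250
Σcross = 449.5000 → A = |Σcross|/2 = 224.7500 mm²
Σ(r_i+r_j)·cross = 13726.7500 → first moment M = |Σ|/6 = 2287.7917
R_c = M/A = 2287.7917/224.7500 = 10.1793 mm
θ = 54° = 0.942478 rad
V = θ·R_c·A = 0.942478·10.1793·224.7500 = 2156.193 mm³

Volume = 2156.193 mm³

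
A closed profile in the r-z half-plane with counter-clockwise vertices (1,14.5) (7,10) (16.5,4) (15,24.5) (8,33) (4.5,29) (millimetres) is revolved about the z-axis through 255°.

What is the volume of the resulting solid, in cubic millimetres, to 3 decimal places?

Volume = 11135.746 mm³

Profile (r,z), 6 vertices: (1,14.5) (7,10) (16.5,4) (15,24.5) (8,33) (4.5,29)
edge 0: (1,14.5)→(7,10)  cross = 1·10 − 7·14.5 = -91.5000; (r_i+r_j)·cross = 8·-91.5000 = -732.0000
edge 1: (7,10)→(16.5,4)  cross = 7·4 − 16.5·10 = -137.0000; (r_i+r_j)·cross = 23.5·-137.0000 = -3219.5000
edge 2: (16.5,4)→(15,24.5)  cross = 16.5·24.5 − 15·4 = 344.2500; (r_i+r_j)·cross = 31.5·344.2500 = 10843.8750
edge 3: (15,24.5)→(8,33)  cross = 15·33 − 8·24.5 = 299.0000; (r_i+r_j)·cross = 23·299.0000 = 6877.0000
edge 4: (8,33)→(4.5,29)  cross = 8·29 − 4.5·33 = 83.5000; (r_i+r_j)·cross = 12.5·83.5000 = 1043.7500
edge 5: (4.5,29)→(1,14.5)  cross = 4.5·14.5 − 1·29 = 36.2500; (r_i+r_j)·cross = 5.5·36.2500 = 199.3750
Σcross = 534.5000 → A = |Σcross|/2 = 267.2500 mm²
Σ(r_i+r_j)·cross = 15012.5000 → first moment M = |Σ|/6 = 2502.0833
R_c = M/A = 2502.0833/267.2500 = 9.3623 mm
θ = 255° = 4.450590 rad
V = θ·R_c·A = 4.450590·9.3623·267.2500 = 11135.746 mm³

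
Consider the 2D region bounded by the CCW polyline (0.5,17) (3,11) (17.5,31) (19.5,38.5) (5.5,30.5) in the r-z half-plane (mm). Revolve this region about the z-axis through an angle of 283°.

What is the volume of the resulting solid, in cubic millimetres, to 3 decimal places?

Profile (r,z), 5 vertices: (0.5,17) (3,11) (17.5,31) (19.5,38.5) (5.5,30.5)
edge 0: (0.5,17)→(3,11)  cross = 0.5·11 − 3·17 = -45.5000; (r_i+r_j)·cross = 3.5·-45.5000 = -159.2500
edge 1: (3,11)→(17.5,31)  cross = 3·31 − 17.5·11 = -99.5000; (r_i+r_j)·cross = 20.5·-99.5000 = -2039.7500
edge 2: (17.5,31)→(19.5,38.5)  cross = 17.5·38.5 − 19.5·31 = 69.2500; (r_i+r_j)·cross = 37·69.2500 = 2562.2500
edge 3: (19.5,38.5)→(5.5,30.5)  cross = 19.5·30.5 − 5.5·38.5 = 383.0000; (r_i+r_j)·cross = 25·383.0000 = 9575.0000
edge 4: (5.5,30.5)→(0.5,17)  cross = 5.5·17 − 0.5·30.5 = 78.2500; (r_i+r_j)·cross = 6·78.2500 = 469.5000
Σcross = 385.5000 → A = |Σcross|/2 = 192.7500 mm²
Σ(r_i+r_j)·cross = 10407.7500 → first moment M = |Σ|/6 = 1734.6250
R_c = M/A = 1734.6250/192.7500 = 8.9994 mm
θ = 283° = 4.939282 rad
V = θ·R_c·A = 4.939282·8.9994·192.7500 = 8567.802 mm³

Volume = 8567.802 mm³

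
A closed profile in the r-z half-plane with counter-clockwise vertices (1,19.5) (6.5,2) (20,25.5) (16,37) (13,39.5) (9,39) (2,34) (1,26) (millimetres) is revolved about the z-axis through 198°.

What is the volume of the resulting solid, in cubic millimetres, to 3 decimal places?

Profile (r,z), 8 vertices: (1,19.5) (6.5,2) (20,25.5) (16,37) (13,39.5) (9,39) (2,34) (1,26)
edge 0: (1,19.5)→(6.5,2)  cross = 1·2 − 6.5·19.5 = -124.7500; (r_i+r_j)·cross = 7.5·-124.7500 = -935.6250
edge 1: (6.5,2)→(20,25.5)  cross = 6.5·25.5 − 20·2 = 125.7500; (r_i+r_j)·cross = 26.5·125.7500 = 3332.3750
edge 2: (20,25.5)→(16,37)  cross = 20·37 − 16·25.5 = 332.0000; (r_i+r_j)·cross = 36·332.0000 = 11952.0000
edge 3: (16,37)→(13,39.5)  cross = 16·39.5 − 13·37 = 151.0000; (r_i+r_j)·cross = 29·151.0000 = 4379.0000
edge 4: (13,39.5)→(9,39)  cross = 13·39 − 9·39.5 = 151.5000; (r_i+r_j)·cross = 22·151.5000 = 3333.0000
edge 5: (9,39)→(2,34)  cross = 9·34 − 2·39 = 228.0000; (r_i+r_j)·cross = 11·228.0000 = 2508.0000
edge 6: (2,34)→(1,26)  cross = 2·26 − 1·34 = 18.0000; (r_i+r_j)·cross = 3·18.0000 = 54.0000
edge 7: (1,26)→(1,19.5)  cross = 1·19.5 − 1·26 = -6.5000; (r_i+r_j)·cross = 2·-6.5000 = -13.0000
Σcross = 875.0000 → A = |Σcross|/2 = 437.5000 mm²
Σ(r_i+r_j)·cross = 24609.7500 → first moment M = |Σ|/6 = 4101.6250
R_c = M/A = 4101.6250/437.5000 = 9.3751 mm
θ = 198° = 3.455752 rad
V = θ·R_c·A = 3.455752·9.3751·437.5000 = 14174.198 mm³

Volume = 14174.198 mm³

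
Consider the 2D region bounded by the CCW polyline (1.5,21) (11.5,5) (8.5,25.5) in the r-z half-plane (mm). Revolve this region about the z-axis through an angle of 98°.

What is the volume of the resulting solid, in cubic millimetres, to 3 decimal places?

Volume = 962.255 mm³

Profile (r,z), 3 vertices: (1.5,21) (11.5,5) (8.5,25.5)
edge 0: (1.5,21)→(11.5,5)  cross = 1.5·5 − 11.5·21 = -234.0000; (r_i+r_j)·cross = 13·-234.0000 = -3042.0000
edge 1: (11.5,5)→(8.5,25.5)  cross = 11.5·25.5 − 8.5·5 = 250.7500; (r_i+r_j)·cross = 20·250.7500 = 5015.0000
edge 2: (8.5,25.5)→(1.5,21)  cross = 8.5·21 − 1.5·25.5 = 140.2500; (r_i+r_j)·cross = 10·140.2500 = 1402.5000
Σcross = 157.0000 → A = |Σcross|/2 = 78.5000 mm²
Σ(r_i+r_j)·cross = 3375.5000 → first moment M = |Σ|/6 = 562.5833
R_c = M/A = 562.5833/78.5000 = 7.1667 mm
θ = 98° = 1.710423 rad
V = θ·R_c·A = 1.710423·7.1667·78.5000 = 962.255 mm³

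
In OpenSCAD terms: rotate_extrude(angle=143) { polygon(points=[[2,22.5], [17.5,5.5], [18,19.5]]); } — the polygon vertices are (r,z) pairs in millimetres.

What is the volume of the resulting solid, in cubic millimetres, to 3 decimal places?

Profile (r,z), 3 vertices: (2,22.5) (17.5,5.5) (18,19.5)
edge 0: (2,22.5)→(17.5,5.5)  cross = 2·5.5 − 17.5·22.5 = -382.7500; (r_i+r_j)·cross = 19.5·-382.7500 = -7463.6250
edge 1: (17.5,5.5)→(18,19.5)  cross = 17.5·19.5 − 18·5.5 = 242.2500; (r_i+r_j)·cross = 35.5·242.2500 = 8599.8750
edge 2: (18,19.5)→(2,22.5)  cross = 18·22.5 − 2·19.5 = 366.0000; (r_i+r_j)·cross = 20·366.0000 = 7320.0000
Σcross = 225.5000 → A = |Σcross|/2 = 112.7500 mm²
Σ(r_i+r_j)·cross = 8456.2500 → first moment M = |Σ|/6 = 1409.3750
R_c = M/A = 1409.3750/112.7500 = 12.5000 mm
θ = 143° = 2.495821 rad
V = θ·R_c·A = 2.495821·12.5000·112.7500 = 3517.547 mm³

Volume = 3517.547 mm³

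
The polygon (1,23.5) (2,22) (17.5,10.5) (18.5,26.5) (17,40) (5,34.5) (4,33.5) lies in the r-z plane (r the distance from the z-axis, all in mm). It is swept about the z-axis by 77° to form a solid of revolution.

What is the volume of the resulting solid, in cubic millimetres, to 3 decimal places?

Profile (r,z), 7 vertices: (1,23.5) (2,22) (17.5,10.5) (18.5,26.5) (17,40) (5,34.5) (4,33.5)
edge 0: (1,23.5)→(2,22)  cross = 1·22 − 2·23.5 = -25.0000; (r_i+r_j)·cross = 3·-25.0000 = -75.0000
edge 1: (2,22)→(17.5,10.5)  cross = 2·10.5 − 17.5·22 = -364.0000; (r_i+r_j)·cross = 19.5·-364.0000 = -7098.0000
edge 2: (17.5,10.5)→(18.5,26.5)  cross = 17.5·26.5 − 18.5·10.5 = 269.5000; (r_i+r_j)·cross = 36·269.5000 = 9702.0000
edge 3: (18.5,26.5)→(17,40)  cross = 18.5·40 − 17·26.5 = 289.5000; (r_i+r_j)·cross = 35.5·289.5000 = 10277.2500
edge 4: (17,40)→(5,34.5)  cross = 17·34.5 − 5·40 = 386.5000; (r_i+r_j)·cross = 22·386.5000 = 8503.0000
edge 5: (5,34.5)→(4,33.5)  cross = 5·33.5 − 4·34.5 = 29.5000; (r_i+r_j)·cross = 9·29.5000 = 265.5000
edge 6: (4,33.5)→(1,23.5)  cross = 4·23.5 − 1·33.5 = 60.5000; (r_i+r_j)·cross = 5·60.5000 = 302.5000
Σcross = 646.5000 → A = |Σcross|/2 = 323.2500 mm²
Σ(r_i+r_j)·cross = 21877.2500 → first moment M = |Σ|/6 = 3646.2083
R_c = M/A = 3646.2083/323.2500 = 11.2798 mm
θ = 77° = 1.343904 rad
V = θ·R_c·A = 1.343904·11.2798·323.2500 = 4900.152 mm³

Volume = 4900.152 mm³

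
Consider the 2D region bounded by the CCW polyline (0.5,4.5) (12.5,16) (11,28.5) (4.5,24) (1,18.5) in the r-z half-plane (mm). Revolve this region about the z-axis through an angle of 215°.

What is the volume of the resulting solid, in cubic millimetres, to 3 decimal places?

Volume = 3772.158 mm³

Profile (r,z), 5 vertices: (0.5,4.5) (12.5,16) (11,28.5) (4.5,24) (1,18.5)
edge 0: (0.5,4.5)→(12.5,16)  cross = 0.5·16 − 12.5·4.5 = -48.2500; (r_i+r_j)·cross = 13·-48.2500 = -627.2500
edge 1: (12.5,16)→(11,28.5)  cross = 12.5·28.5 − 11·16 = 180.2500; (r_i+r_j)·cross = 23.5·180.2500 = 4235.8750
edge 2: (11,28.5)→(4.5,24)  cross = 11·24 − 4.5·28.5 = 135.7500; (r_i+r_j)·cross = 15.5·135.7500 = 2104.1250
edge 3: (4.5,24)→(1,18.5)  cross = 4.5·18.5 − 1·24 = 59.2500; (r_i+r_j)·cross = 5.5·59.2500 = 325.8750
edge 4: (1,18.5)→(0.5,4.5)  cross = 1·4.5 − 0.5·18.5 = -4.7500; (r_i+r_j)·cross = 1.5·-4.7500 = -7.1250
Σcross = 322.2500 → A = |Σcross|/2 = 161.1250 mm²
Σ(r_i+r_j)·cross = 6031.5000 → first moment M = |Σ|/6 = 1005.2500
R_c = M/A = 1005.2500/161.1250 = 6.2389 mm
θ = 215° = 3.752458 rad
V = θ·R_c·A = 3.752458·6.2389·161.1250 = 3772.158 mm³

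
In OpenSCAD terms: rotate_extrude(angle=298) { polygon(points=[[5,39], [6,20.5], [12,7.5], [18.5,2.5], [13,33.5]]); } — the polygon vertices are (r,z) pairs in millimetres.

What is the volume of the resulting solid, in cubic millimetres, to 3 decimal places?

Volume = 14067.191 mm³

Profile (r,z), 5 vertices: (5,39) (6,20.5) (12,7.5) (18.5,2.5) (13,33.5)
edge 0: (5,39)→(6,20.5)  cross = 5·20.5 − 6·39 = -131.5000; (r_i+r_j)·cross = 11·-131.5000 = -1446.5000
edge 1: (6,20.5)→(12,7.5)  cross = 6·7.5 − 12·20.5 = -201.0000; (r_i+r_j)·cross = 18·-201.0000 = -3618.0000
edge 2: (12,7.5)→(18.5,2.5)  cross = 12·2.5 − 18.5·7.5 = -108.7500; (r_i+r_j)·cross = 30.5·-108.7500 = -3316.8750
edge 3: (18.5,2.5)→(13,33.5)  cross = 18.5·33.5 − 13·2.5 = 587.2500; (r_i+r_j)·cross = 31.5·587.2500 = 18498.3750
edge 4: (13,33.5)→(5,39)  cross = 13·39 − 5·33.5 = 339.5000; (r_i+r_j)·cross = 18·339.5000 = 6111.0000
Σcross = 485.5000 → A = |Σcross|/2 = 242.7500 mm²
Σ(r_i+r_j)·cross = 16228.0000 → first moment M = |Σ|/6 = 2704.6667
R_c = M/A = 2704.6667/242.7500 = 11.1418 mm
θ = 298° = 5.201081 rad
V = θ·R_c·A = 5.201081·11.1418·242.7500 = 14067.191 mm³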